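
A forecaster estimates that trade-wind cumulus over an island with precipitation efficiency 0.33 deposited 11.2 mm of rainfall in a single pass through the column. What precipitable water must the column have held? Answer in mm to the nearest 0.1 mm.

PW = rainfall / ε = 11.2 / 0.33 = 33.9 mm.

PW ≈ 33.9 mm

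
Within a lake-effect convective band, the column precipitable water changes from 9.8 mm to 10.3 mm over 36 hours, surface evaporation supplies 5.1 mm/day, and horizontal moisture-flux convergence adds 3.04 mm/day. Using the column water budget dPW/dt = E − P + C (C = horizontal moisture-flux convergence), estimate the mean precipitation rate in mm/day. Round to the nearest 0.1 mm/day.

dPW/dt = (10.3 − 9.8) mm / (36/24 day) = +0.333 mm/day.
P = E + C − dPW/dt = 5.1 + (3.04) − (+0.333) = 7.8 mm/day.

P ≈ 7.8 mm/day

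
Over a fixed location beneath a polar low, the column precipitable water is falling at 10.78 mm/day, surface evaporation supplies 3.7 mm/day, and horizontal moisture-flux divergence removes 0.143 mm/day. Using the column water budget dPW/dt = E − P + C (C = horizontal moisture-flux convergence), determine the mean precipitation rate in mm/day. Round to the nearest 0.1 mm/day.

P ≈ 14.3 mm/day

dPW/dt = -10.78 mm/day.
P = E + C − dPW/dt = 3.7 + (-0.143) − (-10.78) = 14.3 mm/day.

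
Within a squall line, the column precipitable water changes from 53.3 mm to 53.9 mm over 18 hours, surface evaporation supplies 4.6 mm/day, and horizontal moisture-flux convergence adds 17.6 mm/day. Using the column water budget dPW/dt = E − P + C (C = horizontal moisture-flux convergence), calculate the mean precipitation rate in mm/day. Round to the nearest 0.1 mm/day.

P ≈ 21.4 mm/day

dPW/dt = (53.9 − 53.3) mm / (18/24 day) = +0.800 mm/day.
P = E + C − dPW/dt = 4.6 + (17.6) − (+0.800) = 21.4 mm/day.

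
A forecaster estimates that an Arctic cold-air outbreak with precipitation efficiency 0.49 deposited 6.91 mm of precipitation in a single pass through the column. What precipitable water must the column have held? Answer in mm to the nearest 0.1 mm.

PW = precipitation / ε = 6.91 / 0.49 = 14.1 mm.

PW ≈ 14.1 mm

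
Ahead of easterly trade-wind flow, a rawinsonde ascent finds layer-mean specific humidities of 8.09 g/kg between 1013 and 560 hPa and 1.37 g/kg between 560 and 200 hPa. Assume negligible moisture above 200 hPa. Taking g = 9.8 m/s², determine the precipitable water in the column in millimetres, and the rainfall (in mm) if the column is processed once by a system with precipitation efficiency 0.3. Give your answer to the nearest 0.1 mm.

Precipitable water is the column-integrated vapour mass per unit area: PW = (1/g) Σ q̄ Δp, with q in kg/kg and Δp in Pa (1 kg/m² of water = 1 mm).
Layer 1013–560 hPa: Δp = 453 hPa = 45300 Pa, q̄ = 0.00809 kg/kg → 0.00809 × 45300 / 9.8 = 37.40 mm
Layer 560–200 hPa: Δp = 360 hPa = 36000 Pa, q̄ = 0.00137 kg/kg → 0.00137 × 36000 / 9.8 = 5.03 mm
PW = 37.40 + 5.03 = 42.43 ≈ 42.4 mm.
Rainfall = ε × PW = 0.3 × 42.4 = 12.7 mm.

PW ≈ 42.4 mm; rainfall ≈ 12.7 mm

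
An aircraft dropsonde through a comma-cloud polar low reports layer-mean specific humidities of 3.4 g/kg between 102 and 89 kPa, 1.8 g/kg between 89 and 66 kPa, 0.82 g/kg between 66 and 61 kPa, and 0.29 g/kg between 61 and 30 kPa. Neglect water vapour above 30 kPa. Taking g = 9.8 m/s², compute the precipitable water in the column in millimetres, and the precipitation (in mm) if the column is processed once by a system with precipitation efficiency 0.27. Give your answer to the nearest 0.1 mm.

PW ≈ 10.1 mm; precipitation ≈ 2.7 mm

Precipitable water is the column-integrated vapour mass per unit area: PW = (1/g) Σ q̄ Δp, with q in kg/kg and Δp in Pa (1 kg/m² of water = 1 mm).
Layer 102–89 kPa: Δp = 130 hPa = 13000 Pa, q̄ = 0.0034 kg/kg → 0.0034 × 13000 / 9.8 = 4.51 mm
Layer 89–66 kPa: Δp = 230 hPa = 23000 Pa, q̄ = 0.0018 kg/kg → 0.0018 × 23000 / 9.8 = 4.22 mm
Layer 66–61 kPa: Δp = 50 hPa = 5000 Pa, q̄ = 0.00082 kg/kg → 0.00082 × 5000 / 9.8 = 0.42 mm
Layer 61–30 kPa: Δp = 310 hPa = 31000 Pa, q̄ = 0.00029 kg/kg → 0.00029 × 31000 / 9.8 = 0.92 mm
PW = 4.51 + 4.22 + 0.42 + 0.92 = 10.07 ≈ 10.1 mm.
Precipitation = ε × PW = 0.27 × 10.1 = 2.7 mm.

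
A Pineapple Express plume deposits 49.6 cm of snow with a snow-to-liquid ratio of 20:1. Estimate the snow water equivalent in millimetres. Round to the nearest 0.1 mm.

SWE ≈ 24.8 mm

SWE = snow depth / ratio = 49.6 cm / 20 = 2.480 cm = 24.8 mm.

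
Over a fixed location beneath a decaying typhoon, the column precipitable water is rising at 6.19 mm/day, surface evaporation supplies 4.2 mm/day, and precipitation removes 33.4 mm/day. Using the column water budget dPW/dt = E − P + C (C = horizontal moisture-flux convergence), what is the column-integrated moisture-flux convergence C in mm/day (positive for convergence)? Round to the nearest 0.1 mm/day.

dPW/dt = +6.19 mm/day.
C = dPW/dt − E + P = (+6.19) − 4.2 + 33.4 = 35.4 mm/day.

C ≈ 35.4 mm/day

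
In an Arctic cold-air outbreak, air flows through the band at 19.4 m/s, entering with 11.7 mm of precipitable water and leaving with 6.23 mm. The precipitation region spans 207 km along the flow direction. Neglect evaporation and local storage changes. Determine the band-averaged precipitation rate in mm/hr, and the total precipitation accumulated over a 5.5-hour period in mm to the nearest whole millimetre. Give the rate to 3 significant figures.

R ≈ 1.85 mm/hr; total ≈ 10 mm

Column moisture flux per unit crosswind length is F = V × PW.
Inflow: F_in = 19.4 × 11.7 = 226.98 mm·m/s
Outflow: F_out = 19.4 × 6.23 = 120.862 mm·m/s
Steady-state rate R = (F_in − F_out)/L = (226.98 − 120.862) / 207000 m = 5.126e-04 mm/s.
R = 5.126e-04 × 3600 = 1.85 mm/hr.
Over 5.5 h: total = 1.85 × 5.5 = 10.175 ≈ 10 mm.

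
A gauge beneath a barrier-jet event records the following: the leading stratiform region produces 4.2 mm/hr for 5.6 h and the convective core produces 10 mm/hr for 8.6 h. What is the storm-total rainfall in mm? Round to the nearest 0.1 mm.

total ≈ 109.5 mm

Total = Σ Rᵢ Δtᵢ = 4.2 × 5.6 + 10 × 8.6
      = 23.52 + 86 = 109.5 mm.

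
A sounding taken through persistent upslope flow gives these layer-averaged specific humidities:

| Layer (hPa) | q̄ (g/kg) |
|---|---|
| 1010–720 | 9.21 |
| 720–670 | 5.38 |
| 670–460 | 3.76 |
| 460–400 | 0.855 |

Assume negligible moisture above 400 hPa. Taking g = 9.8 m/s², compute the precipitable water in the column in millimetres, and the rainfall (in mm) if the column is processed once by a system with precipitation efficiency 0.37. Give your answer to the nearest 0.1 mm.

PW ≈ 38.6 mm; rainfall ≈ 14.3 mm

Precipitable water is the column-integrated vapour mass per unit area: PW = (1/g) Σ q̄ Δp, with q in kg/kg and Δp in Pa (1 kg/m² of water = 1 mm).
Layer 1010–720 hPa: Δp = 290 hPa = 29000 Pa, q̄ = 0.00921 kg/kg → 0.00921 × 29000 / 9.8 = 27.25 mm
Layer 720–670 hPa: Δp = 50 hPa = 5000 Pa, q̄ = 0.00538 kg/kg → 0.00538 × 5000 / 9.8 = 2.74 mm
Layer 670–460 hPa: Δp = 210 hPa = 21000 Pa, q̄ = 0.00376 kg/kg → 0.00376 × 21000 / 9.8 = 8.06 mm
Layer 460–400 hPa: Δp = 60 hPa = 6000 Pa, q̄ = 0.000855 kg/kg → 0.000855 × 6000 / 9.8 = 0.52 mm
PW = 27.25 + 2.74 + 8.06 + 0.52 = 38.57 ≈ 38.6 mm.
Rainfall = ε × PW = 0.37 × 38.6 = 14.3 mm.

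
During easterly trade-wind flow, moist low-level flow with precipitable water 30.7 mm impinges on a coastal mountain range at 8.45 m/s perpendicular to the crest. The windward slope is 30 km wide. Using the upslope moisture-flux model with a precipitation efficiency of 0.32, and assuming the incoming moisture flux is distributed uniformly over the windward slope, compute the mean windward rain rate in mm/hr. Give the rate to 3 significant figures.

R ≈ 9.96 mm/hr

Incoming column moisture flux per unit ridge length: F = V × PW = 8.45 × 30.7 = 259.415 mm·m/s.
Spread over the 30 km slope with efficiency ε = 0.32: R = ε·F/W = 0.32 × 259.415 / 30000 m = 2.767e-03 mm/s.
R = 2.767e-03 × 3600 = 9.96 mm/hr.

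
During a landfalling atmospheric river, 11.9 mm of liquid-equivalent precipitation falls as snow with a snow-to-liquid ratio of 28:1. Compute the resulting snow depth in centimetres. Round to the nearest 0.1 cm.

snow depth ≈ 33.3 cm

Snow depth = liquid × ratio = 11.9 mm × 28 = 333.2 mm = 33.3 cm.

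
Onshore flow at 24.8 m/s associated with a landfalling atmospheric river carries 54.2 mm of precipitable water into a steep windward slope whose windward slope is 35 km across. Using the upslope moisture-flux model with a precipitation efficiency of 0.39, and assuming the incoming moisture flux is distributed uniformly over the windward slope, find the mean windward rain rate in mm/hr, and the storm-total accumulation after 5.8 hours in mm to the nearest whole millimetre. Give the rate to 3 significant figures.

R ≈ 53.9 mm/hr; total ≈ 313 mm

Incoming column moisture flux per unit ridge length: F = V × PW = 24.8 × 54.2 = 1344.16 mm·m/s.
Spread over the 35 km slope with efficiency ε = 0.39: R = ε·F/W = 0.39 × 1344.16 / 35000 m = 1.498e-02 mm/s.
R = 1.498e-02 × 3600 = 53.9 mm/hr.
Over 5.8 h: total = 53.9 × 5.8 = 312.62 ≈ 313 mm.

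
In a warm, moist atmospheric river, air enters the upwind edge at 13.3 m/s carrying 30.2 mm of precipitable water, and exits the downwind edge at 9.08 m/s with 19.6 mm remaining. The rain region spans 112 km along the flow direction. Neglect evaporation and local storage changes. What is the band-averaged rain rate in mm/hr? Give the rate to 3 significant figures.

Column moisture flux per unit crosswind length is F = V × PW.
Inflow: F_in = 13.3 × 30.2 = 401.66 mm·m/s
Outflow: F_out = 9.08 × 19.6 = 177.968 mm·m/s
Steady-state rate R = (F_in − F_out)/L = (401.66 − 177.968) / 112000 m = 1.997e-03 mm/s.
R = 1.997e-03 × 3600 = 7.19 mm/hr.

R ≈ 7.19 mm/hr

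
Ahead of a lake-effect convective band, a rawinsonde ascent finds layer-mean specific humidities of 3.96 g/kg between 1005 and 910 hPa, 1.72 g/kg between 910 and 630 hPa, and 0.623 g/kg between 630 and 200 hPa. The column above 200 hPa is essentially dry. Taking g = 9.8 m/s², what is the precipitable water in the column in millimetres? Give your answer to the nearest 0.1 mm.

Precipitable water is the column-integrated vapour mass per unit area: PW = (1/g) Σ q̄ Δp, with q in kg/kg and Δp in Pa (1 kg/m² of water = 1 mm).
Layer 1005–910 hPa: Δp = 95 hPa = 9500 Pa, q̄ = 0.00396 kg/kg → 0.00396 × 9500 / 9.8 = 3.84 mm
Layer 910–630 hPa: Δp = 280 hPa = 28000 Pa, q̄ = 0.00172 kg/kg → 0.00172 × 28000 / 9.8 = 4.91 mm
Layer 630–200 hPa: Δp = 430 hPa = 43000 Pa, q̄ = 0.000623 kg/kg → 0.000623 × 43000 / 9.8 = 2.73 mm
PW = 3.84 + 4.91 + 2.73 = 11.48 ≈ 11.5 mm.

PW ≈ 11.5 mm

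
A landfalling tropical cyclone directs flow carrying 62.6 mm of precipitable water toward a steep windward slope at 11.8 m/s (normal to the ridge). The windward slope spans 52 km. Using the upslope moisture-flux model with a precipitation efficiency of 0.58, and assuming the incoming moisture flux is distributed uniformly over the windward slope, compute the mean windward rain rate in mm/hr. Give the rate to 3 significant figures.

R ≈ 29.7 mm/hr

Incoming column moisture flux per unit ridge length: F = V × PW = 11.8 × 62.6 = 738.68 mm·m/s.
Spread over the 52 km slope with efficiency ε = 0.58: R = ε·F/W = 0.58 × 738.68 / 52000 m = 8.239e-03 mm/s.
R = 8.239e-03 × 3600 = 29.7 mm/hr.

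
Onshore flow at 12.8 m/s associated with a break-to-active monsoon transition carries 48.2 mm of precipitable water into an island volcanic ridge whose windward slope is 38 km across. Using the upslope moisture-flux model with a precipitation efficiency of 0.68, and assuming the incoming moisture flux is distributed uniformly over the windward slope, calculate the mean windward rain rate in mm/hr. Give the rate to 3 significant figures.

R ≈ 39.7 mm/hr

Incoming column moisture flux per unit ridge length: F = V × PW = 12.8 × 48.2 = 616.96 mm·m/s.
Spread over the 38 km slope with efficiency ε = 0.68: R = ε·F/W = 0.68 × 616.96 / 38000 m = 1.104e-02 mm/s.
R = 1.104e-02 × 3600 = 39.7 mm/hr.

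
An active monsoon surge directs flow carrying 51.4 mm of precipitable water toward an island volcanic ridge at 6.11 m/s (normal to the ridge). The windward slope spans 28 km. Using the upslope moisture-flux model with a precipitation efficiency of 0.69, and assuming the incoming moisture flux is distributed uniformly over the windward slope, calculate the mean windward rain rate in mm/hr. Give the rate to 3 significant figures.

Incoming column moisture flux per unit ridge length: F = V × PW = 6.11 × 51.4 = 314.054 mm·m/s.
Spread over the 28 km slope with efficiency ε = 0.69: R = ε·F/W = 0.69 × 314.054 / 28000 m = 7.739e-03 mm/s.
R = 7.739e-03 × 3600 = 27.9 mm/hr.

R ≈ 27.9 mm/hr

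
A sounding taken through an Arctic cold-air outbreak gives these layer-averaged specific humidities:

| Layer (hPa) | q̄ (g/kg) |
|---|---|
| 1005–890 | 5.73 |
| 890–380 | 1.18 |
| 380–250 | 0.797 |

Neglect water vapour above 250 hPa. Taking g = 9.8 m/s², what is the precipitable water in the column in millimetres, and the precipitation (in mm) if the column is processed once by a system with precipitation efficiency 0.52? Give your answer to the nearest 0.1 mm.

Precipitable water is the column-integrated vapour mass per unit area: PW = (1/g) Σ q̄ Δp, with q in kg/kg and Δp in Pa (1 kg/m² of water = 1 mm).
Layer 1005–890 hPa: Δp = 115 hPa = 11500 Pa, q̄ = 0.00573 kg/kg → 0.00573 × 11500 / 9.8 = 6.72 mm
Layer 890–380 hPa: Δp = 510 hPa = 51000 Pa, q̄ = 0.00118 kg/kg → 0.00118 × 51000 / 9.8 = 6.14 mm
Layer 380–250 hPa: Δp = 130 hPa = 13000 Pa, q̄ = 0.000797 kg/kg → 0.000797 × 13000 / 9.8 = 1.06 mm
PW = 6.72 + 6.14 + 1.06 = 13.92 ≈ 13.9 mm.
Precipitation = ε × PW = 0.52 × 13.9 = 7.2 mm.

PW ≈ 13.9 mm; precipitation ≈ 7.2 mm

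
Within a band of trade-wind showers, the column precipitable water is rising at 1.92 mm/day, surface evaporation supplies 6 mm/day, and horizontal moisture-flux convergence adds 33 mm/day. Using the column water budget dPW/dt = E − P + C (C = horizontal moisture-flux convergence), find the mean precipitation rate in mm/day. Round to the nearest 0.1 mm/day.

dPW/dt = +1.92 mm/day.
P = E + C − dPW/dt = 6 + (33) − (+1.92) = 37.1 mm/day.

P ≈ 37.1 mm/day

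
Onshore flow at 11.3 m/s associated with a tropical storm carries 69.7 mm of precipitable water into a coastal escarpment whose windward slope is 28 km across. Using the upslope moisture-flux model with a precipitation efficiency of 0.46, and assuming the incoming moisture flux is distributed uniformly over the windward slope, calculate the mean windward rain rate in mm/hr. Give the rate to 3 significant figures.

R ≈ 46.6 mm/hr

Incoming column moisture flux per unit ridge length: F = V × PW = 11.3 × 69.7 = 787.61 mm·m/s.
Spread over the 28 km slope with efficiency ε = 0.46: R = ε·F/W = 0.46 × 787.61 / 28000 m = 1.294e-02 mm/s.
R = 1.294e-02 × 3600 = 46.6 mm/hr.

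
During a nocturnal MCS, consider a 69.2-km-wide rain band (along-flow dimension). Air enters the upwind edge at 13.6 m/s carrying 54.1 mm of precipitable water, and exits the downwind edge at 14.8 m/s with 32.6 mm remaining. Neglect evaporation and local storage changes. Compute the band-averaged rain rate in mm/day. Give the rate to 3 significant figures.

Column moisture flux per unit crosswind length is F = V × PW.
Inflow: F_in = 13.6 × 54.1 = 735.76 mm·m/s
Outflow: F_out = 14.8 × 32.6 = 482.48 mm·m/s
Steady-state rate R = (F_in − F_out)/L = (735.76 − 482.48) / 69200 m = 3.660e-03 mm/s.
R = 3.660e-03 × 3600 × 24 = 316 mm/day.

R ≈ 316 mm/day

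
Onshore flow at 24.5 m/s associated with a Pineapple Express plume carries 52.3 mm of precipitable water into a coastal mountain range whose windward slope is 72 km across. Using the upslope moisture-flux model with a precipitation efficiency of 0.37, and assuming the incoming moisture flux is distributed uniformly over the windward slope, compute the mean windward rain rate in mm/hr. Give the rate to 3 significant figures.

R ≈ 23.7 mm/hr

Incoming column moisture flux per unit ridge length: F = V × PW = 24.5 × 52.3 = 1281.35 mm·m/s.
Spread over the 72 km slope with efficiency ε = 0.37: R = ε·F/W = 0.37 × 1281.35 / 72000 m = 6.585e-03 mm/s.
R = 6.585e-03 × 3600 = 23.7 mm/hr.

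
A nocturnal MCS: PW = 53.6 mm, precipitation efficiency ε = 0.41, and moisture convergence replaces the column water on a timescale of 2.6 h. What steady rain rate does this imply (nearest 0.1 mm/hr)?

R ≈ 8.5 mm/hr

Each overturning extracts ε × PW = 0.41 × 53.6 = 21.976 mm.
Rate = ε·PW / τ = 21.976 / 2.6 h = 8.5 mm/hr.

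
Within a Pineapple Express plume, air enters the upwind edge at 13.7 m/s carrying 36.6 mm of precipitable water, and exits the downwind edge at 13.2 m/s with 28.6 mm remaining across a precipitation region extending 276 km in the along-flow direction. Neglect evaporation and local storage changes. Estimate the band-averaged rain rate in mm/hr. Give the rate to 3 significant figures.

R ≈ 1.62 mm/hr

Column moisture flux per unit crosswind length is F = V × PW.
Inflow: F_in = 13.7 × 36.6 = 501.42 mm·m/s
Outflow: F_out = 13.2 × 28.6 = 377.52 mm·m/s
Steady-state rate R = (F_in − F_out)/L = (501.42 − 377.52) / 276000 m = 4.489e-04 mm/s.
R = 4.489e-04 × 3600 = 1.62 mm/hr.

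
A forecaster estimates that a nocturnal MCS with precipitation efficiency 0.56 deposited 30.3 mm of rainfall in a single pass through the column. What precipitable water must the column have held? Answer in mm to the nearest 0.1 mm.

PW = rainfall / ε = 30.3 / 0.56 = 54.1 mm.

PW ≈ 54.1 mm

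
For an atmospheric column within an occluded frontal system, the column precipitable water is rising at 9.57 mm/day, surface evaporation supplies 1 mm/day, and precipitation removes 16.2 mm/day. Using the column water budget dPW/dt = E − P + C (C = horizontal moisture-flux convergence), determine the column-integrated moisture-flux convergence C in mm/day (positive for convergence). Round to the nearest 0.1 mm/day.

dPW/dt = +9.57 mm/day.
C = dPW/dt − E + P = (+9.57) − 1 + 16.2 = 24.8 mm/day.

C ≈ 24.8 mm/day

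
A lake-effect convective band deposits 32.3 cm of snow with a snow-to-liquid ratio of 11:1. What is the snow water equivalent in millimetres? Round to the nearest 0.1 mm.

SWE = snow depth / ratio = 32.3 cm / 11 = 2.936 cm = 29.4 mm.

SWE ≈ 29.4 mm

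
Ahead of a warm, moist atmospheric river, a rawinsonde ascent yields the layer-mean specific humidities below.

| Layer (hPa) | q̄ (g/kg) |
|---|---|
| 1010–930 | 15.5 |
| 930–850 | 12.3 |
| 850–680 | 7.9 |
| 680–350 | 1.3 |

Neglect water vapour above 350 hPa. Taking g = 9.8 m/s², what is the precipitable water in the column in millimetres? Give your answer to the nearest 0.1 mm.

Precipitable water is the column-integrated vapour mass per unit area: PW = (1/g) Σ q̄ Δp, with q in kg/kg and Δp in Pa (1 kg/m² of water = 1 mm).
Layer 1010–930 hPa: Δp = 80 hPa = 8000 Pa, q̄ = 0.0155 kg/kg → 0.0155 × 8000 / 9.8 = 12.65 mm
Layer 930–850 hPa: Δp = 80 hPa = 8000 Pa, q̄ = 0.0123 kg/kg → 0.0123 × 8000 / 9.8 = 10.04 mm
Layer 850–680 hPa: Δp = 170 hPa = 17000 Pa, q̄ = 0.0079 kg/kg → 0.0079 × 17000 / 9.8 = 13.70 mm
Layer 680–350 hPa: Δp = 330 hPa = 33000 Pa, q̄ = 0.0013 kg/kg → 0.0013 × 33000 / 9.8 = 4.38 mm
PW = 12.65 + 10.04 + 13.70 + 4.38 = 40.77 ≈ 40.8 mm.

PW ≈ 40.8 mm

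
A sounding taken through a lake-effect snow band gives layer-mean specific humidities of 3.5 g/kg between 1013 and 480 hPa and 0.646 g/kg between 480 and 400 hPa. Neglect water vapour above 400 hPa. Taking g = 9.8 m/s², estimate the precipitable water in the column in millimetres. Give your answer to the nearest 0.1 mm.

Precipitable water is the column-integrated vapour mass per unit area: PW = (1/g) Σ q̄ Δp, with q in kg/kg and Δp in Pa (1 kg/m² of water = 1 mm).
Layer 1013–480 hPa: Δp = 533 hPa = 53300 Pa, q̄ = 0.0035 kg/kg → 0.0035 × 53300 / 9.8 = 19.04 mm
Layer 480–400 hPa: Δp = 80 hPa = 8000 Pa, q̄ = 0.000646 kg/kg → 0.000646 × 8000 / 9.8 = 0.53 mm
PW = 19.04 + 0.53 = 19.57 ≈ 19.6 mm.

PW ≈ 19.6 mm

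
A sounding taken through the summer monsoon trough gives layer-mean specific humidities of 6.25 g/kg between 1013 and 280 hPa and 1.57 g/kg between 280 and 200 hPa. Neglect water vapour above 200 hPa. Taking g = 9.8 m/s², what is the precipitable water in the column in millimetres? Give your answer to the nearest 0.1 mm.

PW ≈ 48.0 mm

Precipitable water is the column-integrated vapour mass per unit area: PW = (1/g) Σ q̄ Δp, with q in kg/kg and Δp in Pa (1 kg/m² of water = 1 mm).
Layer 1013–280 hPa: Δp = 733 hPa = 73300 Pa, q̄ = 0.00625 kg/kg → 0.00625 × 73300 / 9.8 = 46.75 mm
Layer 280–200 hPa: Δp = 80 hPa = 8000 Pa, q̄ = 0.00157 kg/kg → 0.00157 × 8000 / 9.8 = 1.28 mm
PW = 46.75 + 1.28 = 48.03 ≈ 48.0 mm.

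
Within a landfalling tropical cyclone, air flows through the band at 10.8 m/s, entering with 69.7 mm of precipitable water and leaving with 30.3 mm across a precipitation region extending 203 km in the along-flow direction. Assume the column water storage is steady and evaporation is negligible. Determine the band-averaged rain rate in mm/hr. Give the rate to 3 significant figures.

R ≈ 7.55 mm/hr

Column moisture flux per unit crosswind length is F = V × PW.
Inflow: F_in = 10.8 × 69.7 = 752.76 mm·m/s
Outflow: F_out = 10.8 × 30.3 = 327.24 mm·m/s
Steady-state rate R = (F_in − F_out)/L = (752.76 − 327.24) / 203000 m = 2.096e-03 mm/s.
R = 2.096e-03 × 3600 = 7.55 mm/hr.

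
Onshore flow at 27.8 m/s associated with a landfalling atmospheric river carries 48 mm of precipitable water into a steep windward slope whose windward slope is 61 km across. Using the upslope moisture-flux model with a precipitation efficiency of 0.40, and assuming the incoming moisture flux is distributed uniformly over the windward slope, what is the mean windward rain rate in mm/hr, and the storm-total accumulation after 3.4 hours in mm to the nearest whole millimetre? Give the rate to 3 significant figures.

R ≈ 31.5 mm/hr; total ≈ 107 mm

Incoming column moisture flux per unit ridge length: F = V × PW = 27.8 × 48 = 1334.4 mm·m/s.
Spread over the 61 km slope with efficiency ε = 0.40: R = ε·F/W = 0.40 × 1334.4 / 61000 m = 8.750e-03 mm/s.
R = 8.750e-03 × 3600 = 31.5 mm/hr.
Over 3.4 h: total = 31.5 × 3.4 = 107.1 ≈ 107 mm.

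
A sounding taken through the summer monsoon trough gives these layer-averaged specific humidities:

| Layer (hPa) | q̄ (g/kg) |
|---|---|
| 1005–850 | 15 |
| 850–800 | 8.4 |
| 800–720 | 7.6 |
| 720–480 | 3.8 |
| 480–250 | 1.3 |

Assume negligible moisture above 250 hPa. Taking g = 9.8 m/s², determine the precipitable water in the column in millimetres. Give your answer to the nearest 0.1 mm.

Precipitable water is the column-integrated vapour mass per unit area: PW = (1/g) Σ q̄ Δp, with q in kg/kg and Δp in Pa (1 kg/m² of water = 1 mm).
Layer 1005–850 hPa: Δp = 155 hPa = 15500 Pa, q̄ = 0.015 kg/kg → 0.015 × 15500 / 9.8 = 23.72 mm
Layer 850–800 hPa: Δp = 50 hPa = 5000 Pa, q̄ = 0.0084 kg/kg → 0.0084 × 5000 / 9.8 = 4.29 mm
Layer 800–720 hPa: Δp = 80 hPa = 8000 Pa, q̄ = 0.0076 kg/kg → 0.0076 × 8000 / 9.8 = 6.20 mm
Layer 720–480 hPa: Δp = 240 hPa = 24000 Pa, q̄ = 0.0038 kg/kg → 0.0038 × 24000 / 9.8 = 9.31 mm
Layer 480–250 hPa: Δp = 230 hPa = 23000 Pa, q̄ = 0.0013 kg/kg → 0.0013 × 23000 / 9.8 = 3.05 mm
PW = 23.72 + 4.29 + 6.20 + 9.31 + 3.05 = 46.57 ≈ 46.6 mm.

PW ≈ 46.6 mm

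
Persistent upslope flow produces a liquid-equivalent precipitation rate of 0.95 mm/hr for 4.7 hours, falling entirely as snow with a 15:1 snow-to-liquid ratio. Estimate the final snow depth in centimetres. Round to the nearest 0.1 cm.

snow depth ≈ 6.7 cm

Liquid-equivalent depth = 0.95 × 4.7 = 4.465 mm.
Snow depth = 4.465 mm × 15 = 66.975 mm = 6.7 cm.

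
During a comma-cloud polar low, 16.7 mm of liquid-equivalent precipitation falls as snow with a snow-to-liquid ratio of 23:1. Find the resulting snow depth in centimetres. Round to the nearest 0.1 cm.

snow depth ≈ 38.4 cm

Snow depth = liquid × ratio = 16.7 mm × 23 = 384.1 mm = 38.4 cm.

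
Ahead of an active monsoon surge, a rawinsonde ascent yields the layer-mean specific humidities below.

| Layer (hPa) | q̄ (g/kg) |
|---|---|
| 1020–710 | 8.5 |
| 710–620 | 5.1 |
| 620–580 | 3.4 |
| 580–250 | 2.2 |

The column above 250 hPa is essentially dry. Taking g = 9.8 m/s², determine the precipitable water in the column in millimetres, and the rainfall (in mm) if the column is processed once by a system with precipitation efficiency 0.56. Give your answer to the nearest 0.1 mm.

Precipitable water is the column-integrated vapour mass per unit area: PW = (1/g) Σ q̄ Δp, with q in kg/kg and Δp in Pa (1 kg/m² of water = 1 mm).
Layer 1020–710 hPa: Δp = 310 hPa = 31000 Pa, q̄ = 0.0085 kg/kg → 0.0085 × 31000 / 9.8 = 26.89 mm
Layer 710–620 hPa: Δp = 90 hPa = 9000 Pa, q̄ = 0.0051 kg/kg → 0.0051 × 9000 / 9.8 = 4.68 mm
Layer 620–580 hPa: Δp = 40 hPa = 4000 Pa, q̄ = 0.0034 kg/kg → 0.0034 × 4000 / 9.8 = 1.39 mm
Layer 580–250 hPa: Δp = 330 hPa = 33000 Pa, q̄ = 0.0022 kg/kg → 0.0022 × 33000 / 9.8 = 7.41 mm
PW = 26.89 + 4.68 + 1.39 + 7.41 = 40.37 ≈ 40.4 mm.
Rainfall = ε × PW = 0.56 × 40.4 = 22.6 mm.

PW ≈ 40.4 mm; rainfall ≈ 22.6 mm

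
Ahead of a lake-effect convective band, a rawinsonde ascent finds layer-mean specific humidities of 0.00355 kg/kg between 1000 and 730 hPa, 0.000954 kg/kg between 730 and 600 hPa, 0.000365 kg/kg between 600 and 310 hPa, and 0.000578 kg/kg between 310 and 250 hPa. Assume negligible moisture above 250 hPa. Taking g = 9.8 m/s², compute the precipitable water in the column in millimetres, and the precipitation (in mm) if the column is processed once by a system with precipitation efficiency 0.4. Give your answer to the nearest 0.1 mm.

PW ≈ 12.5 mm; precipitation ≈ 5.0 mm

Precipitable water is the column-integrated vapour mass per unit area: PW = (1/g) Σ q̄ Δp, with q in kg/kg and Δp in Pa (1 kg/m² of water = 1 mm).
Layer 1000–730 hPa: Δp = 270 hPa = 27000 Pa, q̄ = 0.00355 kg/kg → 0.00355 × 27000 / 9.8 = 9.78 mm
Layer 730–600 hPa: Δp = 130 hPa = 13000 Pa, q̄ = 0.000954 kg/kg → 0.000954 × 13000 / 9.8 = 1.27 mm
Layer 600–310 hPa: Δp = 290 hPa = 29000 Pa, q̄ = 0.000365 kg/kg → 0.000365 × 29000 / 9.8 = 1.08 mm
Layer 310–250 hPa: Δp = 60 hPa = 6000 Pa, q̄ = 0.000578 kg/kg → 0.000578 × 6000 / 9.8 = 0.35 mm
PW = 9.78 + 1.27 + 1.08 + 0.35 = 12.48 ≈ 12.5 mm.
Precipitation = ε × PW = 0.4 × 12.5 = 5.0 mm.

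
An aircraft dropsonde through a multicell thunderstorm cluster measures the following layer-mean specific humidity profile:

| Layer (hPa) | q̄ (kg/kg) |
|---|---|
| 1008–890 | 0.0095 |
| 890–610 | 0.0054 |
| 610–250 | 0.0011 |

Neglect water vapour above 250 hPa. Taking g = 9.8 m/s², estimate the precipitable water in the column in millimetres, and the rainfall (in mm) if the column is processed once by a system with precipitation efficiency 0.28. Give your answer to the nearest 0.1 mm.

PW ≈ 30.9 mm; rainfall ≈ 8.7 mm

Precipitable water is the column-integrated vapour mass per unit area: PW = (1/g) Σ q̄ Δp, with q in kg/kg and Δp in Pa (1 kg/m² of water = 1 mm).
Layer 1008–890 hPa: Δp = 118 hPa = 11800 Pa, q̄ = 0.0095 kg/kg → 0.0095 × 11800 / 9.8 = 11.44 mm
Layer 890–610 hPa: Δp = 280 hPa = 28000 Pa, q̄ = 0.0054 kg/kg → 0.0054 × 28000 / 9.8 = 15.43 mm
Layer 610–250 hPa: Δp = 360 hPa = 36000 Pa, q̄ = 0.0011 kg/kg → 0.0011 × 36000 / 9.8 = 4.04 mm
PW = 11.44 + 15.43 + 4.04 = 30.91 ≈ 30.9 mm.
Rainfall = ε × PW = 0.28 × 30.9 = 8.7 mm.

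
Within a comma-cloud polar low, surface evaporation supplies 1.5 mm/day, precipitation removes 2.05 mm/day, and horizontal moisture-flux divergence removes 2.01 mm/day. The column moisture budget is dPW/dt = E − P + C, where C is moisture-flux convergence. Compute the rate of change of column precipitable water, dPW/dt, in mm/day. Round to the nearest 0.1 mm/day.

dPW/dt ≈ -2.6 mm/day

dPW/dt = E − P + C = 1.5 − 2.05 + (-2.01) = -2.6 mm/day.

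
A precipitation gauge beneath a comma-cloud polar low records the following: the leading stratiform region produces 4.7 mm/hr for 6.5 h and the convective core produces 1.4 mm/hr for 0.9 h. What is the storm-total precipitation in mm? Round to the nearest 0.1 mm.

total ≈ 31.8 mm

Total = Σ Rᵢ Δtᵢ = 4.7 × 6.5 + 1.4 × 0.9
      = 30.55 + 1.26 = 31.8 mm.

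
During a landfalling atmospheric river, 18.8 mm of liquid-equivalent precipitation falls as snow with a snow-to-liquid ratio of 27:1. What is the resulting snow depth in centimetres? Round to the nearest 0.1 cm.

snow depth ≈ 50.8 cm

Snow depth = liquid × ratio = 18.8 mm × 27 = 507.6 mm = 50.8 cm.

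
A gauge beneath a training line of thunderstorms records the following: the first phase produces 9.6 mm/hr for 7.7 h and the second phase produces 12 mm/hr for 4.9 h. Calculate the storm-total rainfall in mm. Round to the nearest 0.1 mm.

Total = Σ Rᵢ Δtᵢ = 9.6 × 7.7 + 12 × 4.9
      = 73.92 + 58.8 = 132.7 mm.

total ≈ 132.7 mm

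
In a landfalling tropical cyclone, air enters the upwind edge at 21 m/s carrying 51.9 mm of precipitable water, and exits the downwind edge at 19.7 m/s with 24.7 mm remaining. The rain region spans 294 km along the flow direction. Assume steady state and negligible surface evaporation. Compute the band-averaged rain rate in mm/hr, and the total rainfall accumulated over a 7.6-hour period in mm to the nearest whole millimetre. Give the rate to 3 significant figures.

Column moisture flux per unit crosswind length is F = V × PW.
Inflow: F_in = 21 × 51.9 = 1089.9 mm·m/s
Outflow: F_out = 19.7 × 24.7 = 486.59 mm·m/s
Steady-state rate R = (F_in − F_out)/L = (1089.9 − 486.59) / 294000 m = 2.052e-03 mm/s.
R = 2.052e-03 × 3600 = 7.39 mm/hr.
Over 7.6 h: total = 7.39 × 7.6 = 56.164 ≈ 56 mm.

R ≈ 7.39 mm/hr; total ≈ 56 mm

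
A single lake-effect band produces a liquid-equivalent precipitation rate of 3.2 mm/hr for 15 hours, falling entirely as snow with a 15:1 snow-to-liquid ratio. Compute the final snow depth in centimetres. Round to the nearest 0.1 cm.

Liquid-equivalent depth = 3.2 × 15 = 48 mm.
Snow depth = 48 mm × 15 = 720 mm = 72.0 cm.

snow depth ≈ 72.0 cm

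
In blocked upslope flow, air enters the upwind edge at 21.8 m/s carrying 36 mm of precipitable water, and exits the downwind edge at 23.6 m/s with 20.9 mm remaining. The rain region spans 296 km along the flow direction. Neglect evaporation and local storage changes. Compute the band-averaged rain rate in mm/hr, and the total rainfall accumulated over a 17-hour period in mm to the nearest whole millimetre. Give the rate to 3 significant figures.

Column moisture flux per unit crosswind length is F = V × PW.
Inflow: F_in = 21.8 × 36 = 784.8 mm·m/s
Outflow: F_out = 23.6 × 20.9 = 493.24 mm·m/s
Steady-state rate R = (F_in − F_out)/L = (784.8 − 493.24) / 296000 m = 9.850e-04 mm/s.
R = 9.850e-04 × 3600 = 3.55 mm/hr.
Over 17 h: total = 3.55 × 17 = 60.35 ≈ 60 mm.

R ≈ 3.55 mm/hr; total ≈ 60 mm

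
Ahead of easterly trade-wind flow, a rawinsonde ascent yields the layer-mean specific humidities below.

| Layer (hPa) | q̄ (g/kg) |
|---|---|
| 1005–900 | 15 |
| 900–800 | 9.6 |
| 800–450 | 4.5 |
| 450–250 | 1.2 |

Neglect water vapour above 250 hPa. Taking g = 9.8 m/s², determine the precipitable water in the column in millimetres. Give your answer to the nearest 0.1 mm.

PW ≈ 44.4 mm

Precipitable water is the column-integrated vapour mass per unit area: PW = (1/g) Σ q̄ Δp, with q in kg/kg and Δp in Pa (1 kg/m² of water = 1 mm).
Layer 1005–900 hPa: Δp = 105 hPa = 10500 Pa, q̄ = 0.015 kg/kg → 0.015 × 10500 / 9.8 = 16.07 mm
Layer 900–800 hPa: Δp = 100 hPa = 10000 Pa, q̄ = 0.0096 kg/kg → 0.0096 × 10000 / 9.8 = 9.80 mm
Layer 800–450 hPa: Δp = 350 hPa = 35000 Pa, q̄ = 0.0045 kg/kg → 0.0045 × 35000 / 9.8 = 16.07 mm
Layer 450–250 hPa: Δp = 200 hPa = 20000 Pa, q̄ = 0.0012 kg/kg → 0.0012 × 20000 / 9.8 = 2.45 mm
PW = 16.07 + 9.80 + 16.07 + 2.45 = 44.39 ≈ 44.4 mm.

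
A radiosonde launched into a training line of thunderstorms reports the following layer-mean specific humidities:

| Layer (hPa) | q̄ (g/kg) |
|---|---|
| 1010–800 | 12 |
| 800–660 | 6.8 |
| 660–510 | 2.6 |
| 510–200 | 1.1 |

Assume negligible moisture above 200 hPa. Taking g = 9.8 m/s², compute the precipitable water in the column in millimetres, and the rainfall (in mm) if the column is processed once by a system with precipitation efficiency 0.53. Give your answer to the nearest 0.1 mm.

PW ≈ 42.9 mm; rainfall ≈ 22.7 mm

Precipitable water is the column-integrated vapour mass per unit area: PW = (1/g) Σ q̄ Δp, with q in kg/kg and Δp in Pa (1 kg/m² of water = 1 mm).
Layer 1010–800 hPa: Δp = 210 hPa = 21000 Pa, q̄ = 0.012 kg/kg → 0.012 × 21000 / 9.8 = 25.71 mm
Layer 800–660 hPa: Δp = 140 hPa = 14000 Pa, q̄ = 0.0068 kg/kg → 0.0068 × 14000 / 9.8 = 9.71 mm
Layer 660–510 hPa: Δp = 150 hPa = 15000 Pa, q̄ = 0.0026 kg/kg → 0.0026 × 15000 / 9.8 = 3.98 mm
Layer 510–200 hPa: Δp = 310 hPa = 31000 Pa, q̄ = 0.0011 kg/kg → 0.0011 × 31000 / 9.8 = 3.48 mm
PW = 25.71 + 9.71 + 3.98 + 3.48 = 42.88 ≈ 42.9 mm.
Rainfall = ε × PW = 0.53 × 42.9 = 22.7 mm.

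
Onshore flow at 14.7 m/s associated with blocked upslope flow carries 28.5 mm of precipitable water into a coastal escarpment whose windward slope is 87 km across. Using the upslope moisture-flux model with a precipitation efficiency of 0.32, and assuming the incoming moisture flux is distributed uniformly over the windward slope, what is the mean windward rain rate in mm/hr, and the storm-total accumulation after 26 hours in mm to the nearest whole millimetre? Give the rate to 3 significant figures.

Incoming column moisture flux per unit ridge length: F = V × PW = 14.7 × 28.5 = 418.95 mm·m/s.
Spread over the 87 km slope with efficiency ε = 0.32: R = ε·F/W = 0.32 × 418.95 / 87000 m = 1.541e-03 mm/s.
R = 1.541e-03 × 3600 = 5.55 mm/hr.
Over 26 h: total = 5.55 × 26 = 144.3 ≈ 144 mm.

R ≈ 5.55 mm/hr; total ≈ 144 mm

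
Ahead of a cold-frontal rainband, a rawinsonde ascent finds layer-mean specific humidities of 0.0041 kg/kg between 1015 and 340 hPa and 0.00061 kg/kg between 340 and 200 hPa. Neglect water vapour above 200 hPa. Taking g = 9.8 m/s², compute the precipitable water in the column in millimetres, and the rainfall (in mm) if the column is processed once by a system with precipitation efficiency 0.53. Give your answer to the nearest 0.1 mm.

Precipitable water is the column-integrated vapour mass per unit area: PW = (1/g) Σ q̄ Δp, with q in kg/kg and Δp in Pa (1 kg/m² of water = 1 mm).
Layer 1015–340 hPa: Δp = 675 hPa = 67500 Pa, q̄ = 0.0041 kg/kg → 0.0041 × 67500 / 9.8 = 28.24 mm
Layer 340–200 hPa: Δp = 140 hPa = 14000 Pa, q̄ = 0.00061 kg/kg → 0.00061 × 14000 / 9.8 = 0.87 mm
PW = 28.24 + 0.87 = 29.11 ≈ 29.1 mm.
Rainfall = ε × PW = 0.53 × 29.1 = 15.4 mm.

PW ≈ 29.1 mm; rainfall ≈ 15.4 mm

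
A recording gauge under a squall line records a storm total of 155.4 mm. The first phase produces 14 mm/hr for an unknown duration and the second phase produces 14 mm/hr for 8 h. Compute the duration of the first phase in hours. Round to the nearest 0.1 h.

Known phases: 14 × 8 = 112 mm.
Remaining depth = 155.4 − 112 = 43.4 mm.
Duration = 43.4 / 14 = 3.1 h.

duration ≈ 3.1 h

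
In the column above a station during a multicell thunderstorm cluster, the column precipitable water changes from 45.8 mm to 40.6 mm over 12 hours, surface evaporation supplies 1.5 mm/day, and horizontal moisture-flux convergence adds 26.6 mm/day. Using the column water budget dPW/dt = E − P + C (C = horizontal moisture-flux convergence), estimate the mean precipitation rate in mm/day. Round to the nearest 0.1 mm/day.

P ≈ 38.5 mm/day

dPW/dt = (40.6 − 45.8) mm / (12/24 day) = -10.400 mm/day.
P = E + C − dPW/dt = 1.5 + (26.6) − (-10.400) = 38.5 mm/day.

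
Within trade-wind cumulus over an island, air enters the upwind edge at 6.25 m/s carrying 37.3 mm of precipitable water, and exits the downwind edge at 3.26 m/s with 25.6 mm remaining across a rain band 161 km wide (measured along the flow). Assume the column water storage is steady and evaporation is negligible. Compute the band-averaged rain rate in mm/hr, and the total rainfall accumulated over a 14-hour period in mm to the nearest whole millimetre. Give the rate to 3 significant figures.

Column moisture flux per unit crosswind length is F = V × PW.
Inflow: F_in = 6.25 × 37.3 = 233.125 mm·m/s
Outflow: F_out = 3.26 × 25.6 = 83.456 mm·m/s
Steady-state rate R = (F_in − F_out)/L = (233.125 − 83.456) / 161000 m = 9.296e-04 mm/s.
R = 9.296e-04 × 3600 = 3.35 mm/hr.
Over 14 h: total = 3.35 × 14 = 46.9 ≈ 47 mm.

R ≈ 3.35 mm/hr; total ≈ 47 mm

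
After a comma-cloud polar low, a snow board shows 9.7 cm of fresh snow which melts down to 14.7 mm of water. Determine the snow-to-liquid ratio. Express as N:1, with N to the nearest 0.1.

ratio ≈ 6.6

Ratio = snow depth / SWE = 97 mm / 14.7 mm = 6.6, i.e. 6.6:1.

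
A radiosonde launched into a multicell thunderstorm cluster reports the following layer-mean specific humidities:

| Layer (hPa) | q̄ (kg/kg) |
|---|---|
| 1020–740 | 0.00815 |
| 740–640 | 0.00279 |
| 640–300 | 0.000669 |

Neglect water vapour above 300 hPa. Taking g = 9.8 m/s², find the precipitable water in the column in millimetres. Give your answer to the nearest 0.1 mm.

Precipitable water is the column-integrated vapour mass per unit area: PW = (1/g) Σ q̄ Δp, with q in kg/kg and Δp in Pa (1 kg/m² of water = 1 mm).
Layer 1020–740 hPa: Δp = 280 hPa = 28000 Pa, q̄ = 0.00815 kg/kg → 0.00815 × 28000 / 9.8 = 23.29 mm
Layer 740–640 hPa: Δp = 100 hPa = 10000 Pa, q̄ = 0.00279 kg/kg → 0.00279 × 10000 / 9.8 = 2.85 mm
Layer 640–300 hPa: Δp = 340 hPa = 34000 Pa, q̄ = 0.000669 kg/kg → 0.000669 × 34000 / 9.8 = 2.32 mm
PW = 23.29 + 2.85 + 2.32 = 28.46 ≈ 28.5 mm.

PW ≈ 28.5 mm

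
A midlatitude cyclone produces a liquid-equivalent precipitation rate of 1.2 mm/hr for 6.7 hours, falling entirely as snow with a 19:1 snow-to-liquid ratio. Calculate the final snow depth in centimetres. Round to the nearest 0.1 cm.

Liquid-equivalent depth = 1.2 × 6.7 = 8.04 mm.
Snow depth = 8.04 mm × 19 = 152.76 mm = 15.3 cm.

snow depth ≈ 15.3 cm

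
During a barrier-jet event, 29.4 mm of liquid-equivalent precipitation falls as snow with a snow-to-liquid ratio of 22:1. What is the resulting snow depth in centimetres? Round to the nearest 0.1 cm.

snow depth ≈ 64.7 cm

Snow depth = liquid × ratio = 29.4 mm × 22 = 646.8 mm = 64.7 cm.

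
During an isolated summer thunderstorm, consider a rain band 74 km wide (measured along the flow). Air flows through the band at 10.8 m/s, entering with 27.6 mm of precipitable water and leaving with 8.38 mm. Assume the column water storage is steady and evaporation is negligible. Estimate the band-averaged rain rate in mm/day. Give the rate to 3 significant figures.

R ≈ 242 mm/day

Column moisture flux per unit crosswind length is F = V × PW.
Inflow: F_in = 10.8 × 27.6 = 298.08 mm·m/s
Outflow: F_out = 10.8 × 8.38 = 90.504 mm·m/s
Steady-state rate R = (F_in − F_out)/L = (298.08 − 90.504) / 74000 m = 2.805e-03 mm/s.
R = 2.805e-03 × 3600 × 24 = 242 mm/day.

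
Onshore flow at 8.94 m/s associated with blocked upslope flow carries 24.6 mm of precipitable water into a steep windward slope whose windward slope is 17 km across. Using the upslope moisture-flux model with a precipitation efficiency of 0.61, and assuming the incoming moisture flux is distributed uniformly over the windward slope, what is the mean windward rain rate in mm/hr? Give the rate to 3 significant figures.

R ≈ 28.4 mm/hr

Incoming column moisture flux per unit ridge length: F = V × PW = 8.94 × 24.6 = 219.924 mm·m/s.
Spread over the 17 km slope with efficiency ε = 0.61: R = ε·F/W = 0.61 × 219.924 / 17000 m = 7.891e-03 mm/s.
R = 7.891e-03 × 3600 = 28.4 mm/hr.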